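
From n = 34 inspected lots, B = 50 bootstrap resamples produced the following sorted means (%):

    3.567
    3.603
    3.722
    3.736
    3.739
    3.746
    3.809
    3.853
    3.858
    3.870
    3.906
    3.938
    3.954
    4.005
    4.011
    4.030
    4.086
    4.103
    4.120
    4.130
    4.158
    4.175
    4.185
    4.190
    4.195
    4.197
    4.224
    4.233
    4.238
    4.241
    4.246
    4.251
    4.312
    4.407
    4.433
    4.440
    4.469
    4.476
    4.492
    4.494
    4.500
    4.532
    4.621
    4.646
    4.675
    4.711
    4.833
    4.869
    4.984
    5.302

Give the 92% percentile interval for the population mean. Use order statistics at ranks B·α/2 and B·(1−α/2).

(3.603, 4.869)

α = 0.08; lower rank = 50 × 0.040 = 2; upper rank = 50 × 0.960 = 48.
The 2nd smallest replicate is 3.603; the 48th is 4.869.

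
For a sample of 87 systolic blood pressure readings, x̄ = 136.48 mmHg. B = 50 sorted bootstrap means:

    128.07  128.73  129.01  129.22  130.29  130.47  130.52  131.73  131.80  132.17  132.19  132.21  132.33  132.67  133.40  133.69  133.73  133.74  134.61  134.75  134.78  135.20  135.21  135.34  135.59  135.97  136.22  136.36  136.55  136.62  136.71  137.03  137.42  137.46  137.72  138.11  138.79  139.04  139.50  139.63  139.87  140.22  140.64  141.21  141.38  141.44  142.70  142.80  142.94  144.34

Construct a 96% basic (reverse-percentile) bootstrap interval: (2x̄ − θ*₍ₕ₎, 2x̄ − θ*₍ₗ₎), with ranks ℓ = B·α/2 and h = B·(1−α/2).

(130.02, 144.89)

Percentile endpoints at ranks 1 and 49: θ*₍1₎ = 128.07, θ*₍49₎ = 142.94.
Basic interval reflects these around x̄:
  lower = 2 × 136.48 − 142.94 = 130.02
  upper = 2 × 136.48 − 128.07 = 144.89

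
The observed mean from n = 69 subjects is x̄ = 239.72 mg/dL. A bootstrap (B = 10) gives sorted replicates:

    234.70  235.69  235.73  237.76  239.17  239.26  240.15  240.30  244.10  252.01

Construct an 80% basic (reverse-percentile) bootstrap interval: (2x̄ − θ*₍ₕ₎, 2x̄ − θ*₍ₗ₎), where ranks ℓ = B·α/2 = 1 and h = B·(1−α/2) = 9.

Percentile endpoints at ranks 1 and 9: θ*₍1₎ = 234.70, θ*₍9₎ = 244.10.
Basic interval reflects these around x̄:
  lower = 2 × 239.72 − 244.10 = 235.34
  upper = 2 × 239.72 − 234.70 = 244.74

(235.34, 244.74)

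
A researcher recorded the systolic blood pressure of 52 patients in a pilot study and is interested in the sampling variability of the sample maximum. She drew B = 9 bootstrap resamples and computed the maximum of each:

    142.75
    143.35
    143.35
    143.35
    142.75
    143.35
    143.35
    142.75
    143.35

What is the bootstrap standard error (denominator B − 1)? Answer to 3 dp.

Bootstrap SE is the standard deviation of the 9 replicate maximums.
Mean of replicates: (142.75 + 143.35 + 143.35 + 143.35 + 142.75 + 143.35 + 143.35 + 142.75 + 143.35) / 9 = 1288.3500 / 9 = 143.1500
Sum of squared deviations: (−0.4000)² + (+0.2000)² + (+0.2000)² + (+0.2000)² + (−0.4000)² + (+0.2000)² + (+0.2000)² + (−0.4000)² + (+0.2000)² = 0.7200
Variance = 0.7200 / 8 = 0.0900
SE* = √0.0900

SE* = 0.300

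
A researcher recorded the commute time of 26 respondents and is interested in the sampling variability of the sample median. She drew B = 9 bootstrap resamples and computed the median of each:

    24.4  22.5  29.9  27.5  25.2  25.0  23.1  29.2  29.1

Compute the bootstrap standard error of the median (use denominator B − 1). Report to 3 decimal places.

Bootstrap SE is the standard deviation of the 9 replicate medians.
Mean of replicates: (24.4 + 22.5 + 29.9 + 27.5 + 25.2 + 25.0 + 23.1 + 29.2 + 29.1) / 9 = 235.9000 / 9 = 26.2111
Sum of squared deviations: (−1.8111)² + (−3.7111)² + (+3.6889)² + (+1.2889)² + (−1.0111)² + (−1.2111)² + (−3.1111)² + (+2.9889)² + (+2.8889)² = 61.7689
Variance = 61.7689 / 8 = 7.7211
SE* = √7.7211

SE* = 2.779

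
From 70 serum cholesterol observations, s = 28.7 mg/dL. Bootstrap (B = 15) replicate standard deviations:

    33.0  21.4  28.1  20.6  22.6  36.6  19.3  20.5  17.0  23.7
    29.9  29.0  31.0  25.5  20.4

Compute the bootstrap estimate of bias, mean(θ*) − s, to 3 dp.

mean(θ*) = (33.0 + 21.4 + 28.1 + 20.6 + 22.6 + 36.6 + 19.3 + 20.5 + 17.0 + 23.7 + 29.9 + 29.0 + 31.0 + 25.5 + 20.4) / 15 = 25.2400
bias = 25.2400 − 28.7

bias = −3.460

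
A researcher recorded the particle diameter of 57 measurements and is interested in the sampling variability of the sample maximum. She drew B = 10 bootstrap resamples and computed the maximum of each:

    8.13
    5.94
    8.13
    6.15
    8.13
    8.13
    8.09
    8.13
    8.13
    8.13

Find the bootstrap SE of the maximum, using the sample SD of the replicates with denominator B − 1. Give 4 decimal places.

Bootstrap SE is the standard deviation of the 10 replicate maximums.
Mean of replicates: (8.13 + 5.94 + 8.13 + 6.15 + 8.13 + 8.13 + 8.09 + 8.13 + 8.13 + 8.13) / 10 = 77.09000 / 10 = 7.70900
Sum of squared deviations: (+0.42100)² + (−1.76900)² + (+0.42100)² + (−1.55900)² + (+0.42100)² + (+0.42100)² + (+0.38100)² + (+0.42100)² + (+0.42100)² + (+0.42100)² = 6.94569
Variance = 6.94569 / 9 = 0.77174
SE* = √0.77174

SE* = 0.8785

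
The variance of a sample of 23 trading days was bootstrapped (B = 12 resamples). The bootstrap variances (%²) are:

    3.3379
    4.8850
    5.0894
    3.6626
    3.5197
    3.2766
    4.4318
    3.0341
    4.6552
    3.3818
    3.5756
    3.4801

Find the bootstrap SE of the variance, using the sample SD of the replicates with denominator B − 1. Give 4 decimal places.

Bootstrap SE is the standard deviation of the 12 replicate variances.
Mean of replicates: (3.3379 + 4.8850 + 5.0894 + 3.6626 + 3.5197 + 3.2766 + 4.4318 + 3.0341 + 4.6552 + 3.3818 + 3.5756 + 3.4801) / 12 = 46.32980 / 12 = 3.86082
Sum of squared deviations: (−0.52292)² + (+1.02418)² + (+1.22858)² + (−0.19822)² + (−0.34112)² + (−0.58422)² + (+0.57098)² + (−0.82672)² + (+0.79438)² + (−0.47902)² + (−0.28522)² + (−0.38072)² = 5.42505
Variance = 5.42505 / 11 = 0.49319
SE* = √0.49319

SE* = 0.7023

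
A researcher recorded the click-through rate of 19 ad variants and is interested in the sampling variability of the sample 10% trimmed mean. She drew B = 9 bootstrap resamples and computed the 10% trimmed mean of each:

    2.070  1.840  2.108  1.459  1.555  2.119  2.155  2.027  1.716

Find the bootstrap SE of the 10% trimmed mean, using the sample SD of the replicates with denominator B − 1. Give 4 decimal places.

Bootstrap SE is the standard deviation of the 9 replicate 10% trimmed means.
Mean of replicates: (2.070 + 1.840 + 2.108 + 1.459 + 1.555 + 2.119 + 2.155 + 2.027 + 1.716) / 9 = 17.04900 / 9 = 1.89433
Sum of squared deviations: (+0.17567)² + (−0.05433)² + (+0.21367)² + (−0.43533)² + (−0.33933)² + (+0.22467)² + (+0.26067)² + (+0.13267)² + (−0.17833)² = 0.55195
Variance = 0.55195 / 8 = 0.06899
SE* = √0.06899

SE* = 0.2627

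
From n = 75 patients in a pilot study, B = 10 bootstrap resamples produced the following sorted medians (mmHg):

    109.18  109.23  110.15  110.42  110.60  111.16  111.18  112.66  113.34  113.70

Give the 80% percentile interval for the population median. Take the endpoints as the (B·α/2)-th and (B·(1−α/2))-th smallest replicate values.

α = 0.20; lower rank = 10 × 0.100 = 1; upper rank = 10 × 0.900 = 9.
The 1st smallest replicate is 109.18; the 9th is 113.34.

(109.18, 113.34)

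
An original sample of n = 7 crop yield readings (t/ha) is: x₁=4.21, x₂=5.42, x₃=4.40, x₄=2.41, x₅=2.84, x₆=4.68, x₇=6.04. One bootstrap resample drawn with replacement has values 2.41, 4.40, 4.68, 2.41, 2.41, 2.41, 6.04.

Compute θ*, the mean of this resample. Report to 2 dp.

Mean = (2.41 + 4.40 + 4.68 + 2.41 + 2.41 + 2.41 + 6.04) / 7 = 24.760 / 7 = 3.54

θ* = 3.54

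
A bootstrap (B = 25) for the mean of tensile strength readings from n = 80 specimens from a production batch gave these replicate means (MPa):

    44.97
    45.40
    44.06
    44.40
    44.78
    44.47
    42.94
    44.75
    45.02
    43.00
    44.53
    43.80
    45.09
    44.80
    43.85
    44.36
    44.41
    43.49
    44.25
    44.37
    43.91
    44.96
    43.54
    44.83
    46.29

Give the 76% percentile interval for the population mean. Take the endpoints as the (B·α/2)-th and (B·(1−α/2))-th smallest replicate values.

Sorted replicates: 42.94, 43.00, 43.49, 43.54, 43.80, 43.85, 43.91, 44.06, 44.25, 44.36, 44.37, 44.40, 44.41, 44.47, 44.53, 44.75, 44.78, 44.80, 44.83, 44.96, 44.97, 45.02, 45.09, 45.40, 46.29
α = 0.24; lower rank = 25 × 0.120 = 3; upper rank = 25 × 0.880 = 22.
The 3rd smallest replicate is 43.49; the 22nd is 45.02.

(43.49, 45.02)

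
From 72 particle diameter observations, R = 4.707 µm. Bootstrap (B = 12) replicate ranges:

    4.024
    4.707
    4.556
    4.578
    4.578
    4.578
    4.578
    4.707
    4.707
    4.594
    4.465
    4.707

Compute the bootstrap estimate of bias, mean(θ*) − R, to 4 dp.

bias = −0.1421

mean(θ*) = (4.024 + 4.707 + 4.556 + 4.578 + 4.578 + 4.578 + 4.578 + 4.707 + 4.707 + 4.594 + 4.465 + 4.707) / 12 = 4.56492
bias = 4.56492 − 4.707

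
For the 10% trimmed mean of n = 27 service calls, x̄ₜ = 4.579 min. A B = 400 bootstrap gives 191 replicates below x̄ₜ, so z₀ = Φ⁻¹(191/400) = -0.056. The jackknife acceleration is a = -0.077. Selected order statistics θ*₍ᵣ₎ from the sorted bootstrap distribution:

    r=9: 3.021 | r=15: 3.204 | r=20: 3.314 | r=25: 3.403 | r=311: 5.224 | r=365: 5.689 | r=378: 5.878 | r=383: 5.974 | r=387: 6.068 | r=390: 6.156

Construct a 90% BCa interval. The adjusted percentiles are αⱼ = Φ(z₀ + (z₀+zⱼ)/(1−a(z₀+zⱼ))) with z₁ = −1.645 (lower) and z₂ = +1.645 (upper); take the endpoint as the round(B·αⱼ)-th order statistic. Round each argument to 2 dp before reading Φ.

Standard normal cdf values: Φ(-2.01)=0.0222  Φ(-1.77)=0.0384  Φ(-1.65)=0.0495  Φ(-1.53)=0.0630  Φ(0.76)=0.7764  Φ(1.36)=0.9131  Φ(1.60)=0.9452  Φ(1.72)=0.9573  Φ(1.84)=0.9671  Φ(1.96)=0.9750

Lower: z₀ + z₁ = -0.056 + (-1.645) = -1.701; 1 − a(z₀+z₁) = 1 − (-0.077)(-1.701) = 0.8690; argument = -0.056 + (-1.701)/0.8690 = -2.0134 → -2.01.
α₁ = Φ(-2.01) = 0.0222; rank = round(400 × 0.0222) = 9; θ*₍9₎ = 3.021.
Upper: z₀ + z₂ = 1.589; 1 − a(z₀+z₂) = 1.1224; argument = 1.3598 → 1.36; α₂ = 0.9131; rank = 365; θ*₍365₎ = 5.689.

(3.021, 5.689)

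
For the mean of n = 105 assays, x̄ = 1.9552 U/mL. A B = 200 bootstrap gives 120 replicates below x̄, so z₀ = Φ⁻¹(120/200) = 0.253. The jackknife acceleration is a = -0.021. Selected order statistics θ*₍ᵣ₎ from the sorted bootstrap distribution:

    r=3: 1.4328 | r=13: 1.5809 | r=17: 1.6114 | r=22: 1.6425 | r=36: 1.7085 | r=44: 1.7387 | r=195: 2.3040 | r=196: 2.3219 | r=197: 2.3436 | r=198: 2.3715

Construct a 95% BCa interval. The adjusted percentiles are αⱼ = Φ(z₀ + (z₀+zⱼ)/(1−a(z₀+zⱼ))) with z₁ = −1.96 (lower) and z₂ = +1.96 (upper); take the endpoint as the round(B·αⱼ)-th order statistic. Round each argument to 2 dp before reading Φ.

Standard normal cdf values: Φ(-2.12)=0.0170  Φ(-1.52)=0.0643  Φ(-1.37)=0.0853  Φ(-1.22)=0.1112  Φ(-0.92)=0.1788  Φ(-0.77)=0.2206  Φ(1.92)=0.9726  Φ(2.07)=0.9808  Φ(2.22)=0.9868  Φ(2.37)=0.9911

(1.5809, 2.3715)

Lower: z₀ + z₁ = 0.253 + (-1.960) = -1.707; 1 − a(z₀+z₁) = 1 − (-0.021)(-1.707) = 0.9642; argument = 0.253 + (-1.707)/0.9642 = -1.5175 → -1.52.
α₁ = Φ(-1.52) = 0.0643; rank = round(200 × 0.0643) = 13; θ*₍13₎ = 1.5809.
Upper: z₀ + z₂ = 2.213; 1 − a(z₀+z₂) = 1.0465; argument = 2.3677 → 2.37; α₂ = 0.9911; rank = 198; θ*₍198₎ = 2.3715.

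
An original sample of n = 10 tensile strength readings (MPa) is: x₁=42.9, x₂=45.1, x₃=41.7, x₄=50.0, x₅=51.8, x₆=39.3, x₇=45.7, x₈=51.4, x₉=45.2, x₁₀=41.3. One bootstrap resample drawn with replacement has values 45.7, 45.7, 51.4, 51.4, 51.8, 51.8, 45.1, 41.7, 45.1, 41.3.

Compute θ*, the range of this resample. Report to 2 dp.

Range = 51.8 − 41.3 = 10.50

θ* = 10.50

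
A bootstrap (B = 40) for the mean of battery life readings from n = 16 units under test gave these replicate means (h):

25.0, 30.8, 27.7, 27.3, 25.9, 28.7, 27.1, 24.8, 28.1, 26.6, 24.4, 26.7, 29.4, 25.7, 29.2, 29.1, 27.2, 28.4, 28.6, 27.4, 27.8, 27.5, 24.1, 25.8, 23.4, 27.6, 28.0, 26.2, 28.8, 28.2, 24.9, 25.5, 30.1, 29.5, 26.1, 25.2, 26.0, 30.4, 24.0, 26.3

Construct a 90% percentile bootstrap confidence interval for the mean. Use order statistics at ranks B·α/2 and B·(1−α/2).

Sorted replicates: 23.4, 24.0, 24.1, 24.4, 24.8, 24.9, 25.0, 25.2, 25.5, 25.7, 25.8, 25.9, 26.0, 26.1, 26.2, 26.3, 26.6, 26.7, 27.1, 27.2, 27.3, 27.4, 27.5, 27.6, 27.7, 27.8, 28.0, 28.1, 28.2, 28.4, 28.6, 28.7, 28.8, 29.1, 29.2, 29.4, 29.5, 30.1, 30.4, 30.8
α = 0.10; lower rank = 40 × 0.050 = 2; upper rank = 40 × 0.950 = 38.
The 2nd smallest replicate is 24.0; the 38th is 30.1.

(24.0, 30.1)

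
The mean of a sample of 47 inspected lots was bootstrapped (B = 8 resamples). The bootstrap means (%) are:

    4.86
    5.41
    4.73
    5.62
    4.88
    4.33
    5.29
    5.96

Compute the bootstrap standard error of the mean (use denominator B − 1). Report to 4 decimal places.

SE* = 0.5303

Bootstrap SE is the standard deviation of the 8 replicate means.
Mean of replicates: (4.86 + 5.41 + 4.73 + 5.62 + 4.88 + 4.33 + 5.29 + 5.96) / 8 = 41.08000 / 8 = 5.13500
Sum of squared deviations: (−0.27500)² + (+0.27500)² + (−0.40500)² + (+0.48500)² + (−0.25500)² + (−0.80500)² + (+0.15500)² + (+0.82500)² = 1.96820
Variance = 1.96820 / 7 = 0.28117
SE* = √0.28117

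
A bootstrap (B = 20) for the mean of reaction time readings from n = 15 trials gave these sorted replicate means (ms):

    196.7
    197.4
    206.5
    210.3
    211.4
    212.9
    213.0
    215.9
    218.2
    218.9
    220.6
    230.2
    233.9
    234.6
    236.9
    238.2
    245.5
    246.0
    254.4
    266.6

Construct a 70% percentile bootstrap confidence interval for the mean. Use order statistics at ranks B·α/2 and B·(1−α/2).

α = 0.30; lower rank = 20 × 0.150 = 3; upper rank = 20 × 0.850 = 17.
The 3rd smallest replicate is 206.5; the 17th is 245.5.

(206.5, 245.5)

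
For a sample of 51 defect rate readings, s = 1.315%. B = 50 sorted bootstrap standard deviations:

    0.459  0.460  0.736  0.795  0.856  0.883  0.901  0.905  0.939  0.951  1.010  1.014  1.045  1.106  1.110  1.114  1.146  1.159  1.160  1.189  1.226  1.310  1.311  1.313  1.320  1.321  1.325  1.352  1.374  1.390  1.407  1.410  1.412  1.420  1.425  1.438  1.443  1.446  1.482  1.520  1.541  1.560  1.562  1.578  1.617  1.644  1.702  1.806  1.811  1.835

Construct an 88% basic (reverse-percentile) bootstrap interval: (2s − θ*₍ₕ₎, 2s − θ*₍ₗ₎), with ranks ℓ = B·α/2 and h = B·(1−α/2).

(0.928, 1.894)

Percentile endpoints at ranks 3 and 47: θ*₍3₎ = 0.736, θ*₍47₎ = 1.702.
Basic interval reflects these around s:
  lower = 2 × 1.315 − 1.702 = 0.928
  upper = 2 × 1.315 − 0.736 = 1.894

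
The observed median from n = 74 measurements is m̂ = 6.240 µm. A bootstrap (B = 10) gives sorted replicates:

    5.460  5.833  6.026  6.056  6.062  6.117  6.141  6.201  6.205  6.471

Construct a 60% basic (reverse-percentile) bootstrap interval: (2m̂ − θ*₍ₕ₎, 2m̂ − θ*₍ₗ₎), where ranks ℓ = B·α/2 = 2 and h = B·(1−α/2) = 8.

Percentile endpoints at ranks 2 and 8: θ*₍2₎ = 5.833, θ*₍8₎ = 6.201.
Basic interval reflects these around m̂:
  lower = 2 × 6.240 − 6.201 = 6.279
  upper = 2 × 6.240 − 5.833 = 6.647

(6.279, 6.647)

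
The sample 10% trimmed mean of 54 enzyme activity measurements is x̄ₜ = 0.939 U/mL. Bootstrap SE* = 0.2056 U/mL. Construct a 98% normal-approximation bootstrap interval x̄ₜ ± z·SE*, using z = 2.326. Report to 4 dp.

Margin = 2.326 × 0.2056 = 0.47823
Interval: 0.939 ± 0.47823

(0.4608, 1.4172)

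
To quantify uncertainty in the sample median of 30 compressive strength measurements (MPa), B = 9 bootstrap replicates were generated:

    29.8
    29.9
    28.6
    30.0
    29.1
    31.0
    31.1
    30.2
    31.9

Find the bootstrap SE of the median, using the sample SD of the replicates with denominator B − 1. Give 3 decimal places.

SE* = 1.024

Bootstrap SE is the standard deviation of the 9 replicate medians.
Mean of replicates: (29.8 + 29.9 + 28.6 + 30.0 + 29.1 + 31.0 + 31.1 + 30.2 + 31.9) / 9 = 271.6000 / 9 = 30.1778
Sum of squared deviations: (−0.3778)² + (−0.2778)² + (−1.5778)² + (−0.1778)² + (−1.0778)² + (+0.8222)² + (+0.9222)² + (+0.0222)² + (+1.7222)² = 8.3956
Variance = 8.3956 / 8 = 1.0494
SE* = √1.0494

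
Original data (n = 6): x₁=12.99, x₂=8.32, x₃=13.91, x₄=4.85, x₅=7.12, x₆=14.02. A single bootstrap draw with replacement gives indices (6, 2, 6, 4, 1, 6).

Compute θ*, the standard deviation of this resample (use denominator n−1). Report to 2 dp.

θ* = 3.89

Resample values: 14.02, 8.32, 14.02, 4.85, 12.99, 14.02.
Mean = 11.3700; sum of squared deviations = 75.5048
s² = 75.5048 / 5 = 15.1010
s = √15.1010 = 3.89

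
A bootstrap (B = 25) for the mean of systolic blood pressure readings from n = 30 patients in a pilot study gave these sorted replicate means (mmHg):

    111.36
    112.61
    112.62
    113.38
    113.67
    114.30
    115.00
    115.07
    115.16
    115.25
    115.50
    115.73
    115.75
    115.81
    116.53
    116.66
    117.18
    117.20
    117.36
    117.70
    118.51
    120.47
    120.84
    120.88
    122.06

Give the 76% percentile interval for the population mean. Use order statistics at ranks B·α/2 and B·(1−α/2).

α = 0.24; lower rank = 25 × 0.120 = 3; upper rank = 25 × 0.880 = 22.
The 3rd smallest replicate is 112.62; the 22nd is 120.47.

(112.62, 120.47)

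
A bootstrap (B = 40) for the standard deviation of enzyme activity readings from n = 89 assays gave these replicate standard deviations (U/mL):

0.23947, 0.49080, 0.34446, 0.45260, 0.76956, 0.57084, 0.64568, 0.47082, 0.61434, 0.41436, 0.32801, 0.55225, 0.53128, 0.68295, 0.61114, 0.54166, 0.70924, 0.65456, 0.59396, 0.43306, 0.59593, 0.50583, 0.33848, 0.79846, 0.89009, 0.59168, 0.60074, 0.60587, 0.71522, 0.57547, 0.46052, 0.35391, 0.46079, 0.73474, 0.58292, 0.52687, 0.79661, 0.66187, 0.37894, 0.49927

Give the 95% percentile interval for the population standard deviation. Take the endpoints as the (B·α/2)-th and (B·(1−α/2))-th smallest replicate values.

Sorted replicates: 0.23947, 0.32801, 0.33848, 0.34446, 0.35391, 0.37894, 0.41436, 0.43306, 0.45260, 0.46052, 0.46079, 0.47082, 0.49080, 0.49927, 0.50583, 0.52687, 0.53128, 0.54166, 0.55225, 0.57084, 0.57547, 0.58292, 0.59168, 0.59396, 0.59593, 0.60074, 0.60587, 0.61114, 0.61434, 0.64568, 0.65456, 0.66187, 0.68295, 0.70924, 0.71522, 0.73474, 0.76956, 0.79661, 0.79846, 0.89009
α = 0.05; lower rank = 40 × 0.025 = 1; upper rank = 40 × 0.975 = 39.
The 1st smallest replicate is 0.23947; the 39th is 0.79846.

(0.23947, 0.79846)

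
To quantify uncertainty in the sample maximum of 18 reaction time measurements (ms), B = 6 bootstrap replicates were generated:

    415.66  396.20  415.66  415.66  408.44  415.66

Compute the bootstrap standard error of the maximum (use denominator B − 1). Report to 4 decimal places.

SE* = 7.9017

Bootstrap SE is the standard deviation of the 6 replicate maximums.
Mean of replicates: (415.66 + 396.20 + 415.66 + 415.66 + 408.44 + 415.66) / 6 = 2467.28000 / 6 = 411.21333
Sum of squared deviations: (+4.44667)² + (−15.01333)² + (+4.44667)² + (+4.44667)² + (−2.77333)² + (+4.44667)² = 312.18293
Variance = 312.18293 / 5 = 62.43659
SE* = √62.43659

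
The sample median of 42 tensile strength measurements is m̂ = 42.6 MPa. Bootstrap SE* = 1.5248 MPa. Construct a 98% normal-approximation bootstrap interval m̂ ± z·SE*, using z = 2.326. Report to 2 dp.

Margin = 2.326 × 1.5248 = 3.547
Interval: 42.6 ± 3.547

(39.05, 46.15)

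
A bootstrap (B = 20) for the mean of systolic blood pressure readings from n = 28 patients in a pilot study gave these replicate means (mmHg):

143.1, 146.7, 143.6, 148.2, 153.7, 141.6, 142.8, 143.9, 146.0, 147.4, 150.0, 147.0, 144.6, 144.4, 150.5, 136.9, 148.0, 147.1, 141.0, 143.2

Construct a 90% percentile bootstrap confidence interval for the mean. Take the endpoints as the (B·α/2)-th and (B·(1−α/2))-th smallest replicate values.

Sorted replicates: 136.9, 141.0, 141.6, 142.8, 143.1, 143.2, 143.6, 143.9, 144.4, 144.6, 146.0, 146.7, 147.0, 147.1, 147.4, 148.0, 148.2, 150.0, 150.5, 153.7
α = 0.10; lower rank = 20 × 0.050 = 1; upper rank = 20 × 0.950 = 19.
The 1st smallest replicate is 136.9; the 19th is 150.5.

(136.9, 150.5)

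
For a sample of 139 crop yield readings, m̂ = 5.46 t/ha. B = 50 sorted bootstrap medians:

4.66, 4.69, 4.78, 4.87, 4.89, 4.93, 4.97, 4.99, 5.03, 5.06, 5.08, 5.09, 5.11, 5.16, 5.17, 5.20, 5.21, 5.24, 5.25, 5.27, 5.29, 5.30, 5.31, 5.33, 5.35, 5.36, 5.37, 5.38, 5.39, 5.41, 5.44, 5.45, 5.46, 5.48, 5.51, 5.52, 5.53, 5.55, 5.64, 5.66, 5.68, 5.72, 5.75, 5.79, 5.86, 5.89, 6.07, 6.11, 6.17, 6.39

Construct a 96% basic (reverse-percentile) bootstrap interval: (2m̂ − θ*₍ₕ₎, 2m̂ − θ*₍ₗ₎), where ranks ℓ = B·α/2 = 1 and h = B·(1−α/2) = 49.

Percentile endpoints at ranks 1 and 49: θ*₍1₎ = 4.66, θ*₍49₎ = 6.17.
Basic interval reflects these around m̂:
  lower = 2 × 5.46 − 6.17 = 4.75
  upper = 2 × 5.46 − 4.66 = 6.26

(4.75, 6.26)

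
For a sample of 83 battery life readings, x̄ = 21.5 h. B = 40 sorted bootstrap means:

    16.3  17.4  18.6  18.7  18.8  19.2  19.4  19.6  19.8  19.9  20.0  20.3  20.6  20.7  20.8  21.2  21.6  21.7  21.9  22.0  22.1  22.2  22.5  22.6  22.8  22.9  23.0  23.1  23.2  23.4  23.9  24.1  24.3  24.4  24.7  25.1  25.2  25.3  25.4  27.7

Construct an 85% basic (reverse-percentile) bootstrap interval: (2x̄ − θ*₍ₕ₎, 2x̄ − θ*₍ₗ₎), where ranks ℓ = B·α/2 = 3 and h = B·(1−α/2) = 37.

Percentile endpoints at ranks 3 and 37: θ*₍3₎ = 18.6, θ*₍37₎ = 25.2.
Basic interval reflects these around x̄:
  lower = 2 × 21.5 − 25.2 = 17.8
  upper = 2 × 21.5 − 18.6 = 24.4

(17.8, 24.4)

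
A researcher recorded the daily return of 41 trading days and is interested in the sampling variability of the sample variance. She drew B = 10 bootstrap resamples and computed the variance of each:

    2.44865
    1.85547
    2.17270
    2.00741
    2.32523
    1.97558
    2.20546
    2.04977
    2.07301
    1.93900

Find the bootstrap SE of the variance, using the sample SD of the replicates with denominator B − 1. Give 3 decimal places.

Bootstrap SE is the standard deviation of the 10 replicate variances.
Mean of replicates: (2.44865 + 1.85547 + 2.17270 + 2.00741 + 2.32523 + 1.97558 + 2.20546 + 2.04977 + 2.07301 + 1.93900) / 10 = 21.052280 / 10 = 2.105228
Sum of squared deviations: (+0.343422)² + (−0.249758)² + (+0.067472)² + (−0.097818)² + (+0.220002)² + (−0.129648)² + (+0.100232)² + (−0.055458)² + (−0.032218)² + (−0.166228)² = 0.301440
Variance = 0.301440 / 9 = 0.033493
SE* = √0.033493

SE* = 0.183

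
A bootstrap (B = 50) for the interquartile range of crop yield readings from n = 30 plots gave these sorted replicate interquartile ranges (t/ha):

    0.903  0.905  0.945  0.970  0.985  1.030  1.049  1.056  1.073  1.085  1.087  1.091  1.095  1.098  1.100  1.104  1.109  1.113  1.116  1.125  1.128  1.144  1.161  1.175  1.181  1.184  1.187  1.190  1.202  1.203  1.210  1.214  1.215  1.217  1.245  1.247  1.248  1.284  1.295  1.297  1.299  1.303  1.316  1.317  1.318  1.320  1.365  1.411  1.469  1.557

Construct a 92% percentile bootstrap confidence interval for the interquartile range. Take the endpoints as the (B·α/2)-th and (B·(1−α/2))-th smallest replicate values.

α = 0.08; lower rank = 50 × 0.040 = 2; upper rank = 50 × 0.960 = 48.
The 2nd smallest replicate is 0.905; the 48th is 1.411.

(0.905, 1.411)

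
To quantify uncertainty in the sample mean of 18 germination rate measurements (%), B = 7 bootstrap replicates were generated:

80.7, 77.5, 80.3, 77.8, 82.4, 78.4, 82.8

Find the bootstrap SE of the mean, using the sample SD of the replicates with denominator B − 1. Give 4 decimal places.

Bootstrap SE is the standard deviation of the 7 replicate means.
Mean of replicates: (80.7 + 77.5 + 80.3 + 77.8 + 82.4 + 78.4 + 82.8) / 7 = 559.90000 / 7 = 79.98571
Sum of squared deviations: (+0.71429)² + (−2.48571)² + (+0.31429)² + (−2.18571)² + (+2.41429)² + (−1.58571)² + (+2.81429)² = 27.82857
Variance = 27.82857 / 6 = 4.63810
SE* = √4.63810

SE* = 2.1536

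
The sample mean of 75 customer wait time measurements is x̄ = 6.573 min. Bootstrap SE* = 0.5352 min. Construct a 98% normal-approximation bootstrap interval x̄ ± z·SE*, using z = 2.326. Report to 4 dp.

Margin = 2.326 × 0.5352 = 1.24488
Interval: 6.573 ± 1.24488

(5.3281, 7.8179)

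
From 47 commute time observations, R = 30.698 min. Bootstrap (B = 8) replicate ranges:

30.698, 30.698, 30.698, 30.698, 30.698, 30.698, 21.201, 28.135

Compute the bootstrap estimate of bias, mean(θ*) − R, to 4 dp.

mean(θ*) = (30.698 + 30.698 + 30.698 + 30.698 + 30.698 + 30.698 + 21.201 + 28.135) / 8 = 29.19050
bias = 29.19050 − 30.698

bias = −1.5075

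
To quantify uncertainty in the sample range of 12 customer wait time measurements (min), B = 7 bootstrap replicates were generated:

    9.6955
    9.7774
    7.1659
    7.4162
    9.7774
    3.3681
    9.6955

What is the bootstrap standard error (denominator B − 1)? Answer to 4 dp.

SE* = 2.3960

Bootstrap SE is the standard deviation of the 7 replicate ranges.
Mean of replicates: (9.6955 + 9.7774 + 7.1659 + 7.4162 + 9.7774 + 3.3681 + 9.6955) / 7 = 56.89600 / 7 = 8.12800
Sum of squared deviations: (+1.56750)² + (+1.64940)² + (−0.96210)² + (−0.71180)² + (+1.64940)² + (−4.75990)² + (+1.56750)² = 34.44410
Variance = 34.44410 / 6 = 5.74068
SE* = √5.74068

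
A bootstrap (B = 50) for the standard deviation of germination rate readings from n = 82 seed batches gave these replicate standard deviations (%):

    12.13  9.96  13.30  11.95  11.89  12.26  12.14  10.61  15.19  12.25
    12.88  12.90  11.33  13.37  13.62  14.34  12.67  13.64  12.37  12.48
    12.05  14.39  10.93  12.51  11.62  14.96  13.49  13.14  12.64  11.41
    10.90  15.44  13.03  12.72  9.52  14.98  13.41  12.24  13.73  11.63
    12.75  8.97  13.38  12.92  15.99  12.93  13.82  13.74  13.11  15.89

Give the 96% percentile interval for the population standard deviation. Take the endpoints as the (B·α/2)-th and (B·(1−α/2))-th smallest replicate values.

(8.97, 15.89)

Sorted replicates: 8.97, 9.52, 9.96, 10.61, 10.90, 10.93, 11.33, 11.41, 11.62, 11.63, 11.89, 11.95, 12.05, 12.13, 12.14, 12.24, 12.25, 12.26, 12.37, 12.48, 12.51, 12.64, 12.67, 12.72, 12.75, 12.88, 12.90, 12.92, 12.93, 13.03, 13.11, 13.14, 13.30, 13.37, 13.38, 13.41, 13.49, 13.62, 13.64, 13.73, 13.74, 13.82, 14.34, 14.39, 14.96, 14.98, 15.19, 15.44, 15.89, 15.99
α = 0.04; lower rank = 50 × 0.020 = 1; upper rank = 50 × 0.980 = 49.
The 1st smallest replicate is 8.97; the 49th is 15.89.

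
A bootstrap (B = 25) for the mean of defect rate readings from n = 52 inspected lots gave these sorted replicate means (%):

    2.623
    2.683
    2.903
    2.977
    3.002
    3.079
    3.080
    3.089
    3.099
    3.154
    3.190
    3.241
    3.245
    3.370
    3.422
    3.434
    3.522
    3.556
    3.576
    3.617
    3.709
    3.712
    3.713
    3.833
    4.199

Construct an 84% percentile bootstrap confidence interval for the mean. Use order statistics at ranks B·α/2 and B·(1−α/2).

(2.683, 3.713)

α = 0.16; lower rank = 25 × 0.080 = 2; upper rank = 25 × 0.920 = 23.
The 2nd smallest replicate is 2.683; the 23rd is 3.713.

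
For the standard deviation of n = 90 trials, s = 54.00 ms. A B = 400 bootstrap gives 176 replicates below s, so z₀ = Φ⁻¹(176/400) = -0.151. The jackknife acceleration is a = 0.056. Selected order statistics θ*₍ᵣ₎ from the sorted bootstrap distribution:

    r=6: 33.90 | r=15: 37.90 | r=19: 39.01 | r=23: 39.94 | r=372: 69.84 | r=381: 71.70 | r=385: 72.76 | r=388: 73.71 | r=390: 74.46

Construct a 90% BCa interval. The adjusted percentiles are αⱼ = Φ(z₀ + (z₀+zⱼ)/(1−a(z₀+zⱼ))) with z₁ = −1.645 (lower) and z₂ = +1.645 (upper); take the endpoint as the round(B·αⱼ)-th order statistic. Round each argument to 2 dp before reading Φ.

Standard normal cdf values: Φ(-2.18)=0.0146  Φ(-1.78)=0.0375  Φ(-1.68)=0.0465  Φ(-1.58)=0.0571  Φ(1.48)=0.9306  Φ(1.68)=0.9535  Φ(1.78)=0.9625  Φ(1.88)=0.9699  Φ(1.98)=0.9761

(37.90, 69.84)

Lower: z₀ + z₁ = -0.151 + (-1.645) = -1.796; 1 − a(z₀+z₁) = 1 − (0.056)(-1.796) = 1.1006; argument = -0.151 + (-1.796)/1.1006 = -1.7829 → -1.78.
α₁ = Φ(-1.78) = 0.0375; rank = round(400 × 0.0375) = 15; θ*₍15₎ = 37.90.
Upper: z₀ + z₂ = 1.494; 1 − a(z₀+z₂) = 0.9163; argument = 1.4794 → 1.48; α₂ = 0.9306; rank = 372; θ*₍372₎ = 69.84.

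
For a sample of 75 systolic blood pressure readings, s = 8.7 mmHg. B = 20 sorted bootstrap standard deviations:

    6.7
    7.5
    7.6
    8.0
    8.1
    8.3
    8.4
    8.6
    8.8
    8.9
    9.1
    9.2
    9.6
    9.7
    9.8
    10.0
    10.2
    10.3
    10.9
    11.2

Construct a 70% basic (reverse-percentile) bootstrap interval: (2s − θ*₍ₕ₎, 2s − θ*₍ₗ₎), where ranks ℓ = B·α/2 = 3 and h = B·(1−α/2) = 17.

Percentile endpoints at ranks 3 and 17: θ*₍3₎ = 7.6, θ*₍17₎ = 10.2.
Basic interval reflects these around s:
  lower = 2 × 8.7 − 10.2 = 7.2
  upper = 2 × 8.7 − 7.6 = 9.8

(7.2, 9.8)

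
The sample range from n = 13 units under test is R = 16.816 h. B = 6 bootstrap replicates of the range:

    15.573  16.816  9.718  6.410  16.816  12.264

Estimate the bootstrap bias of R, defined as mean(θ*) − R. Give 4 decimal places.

mean(θ*) = (15.573 + 16.816 + 9.718 + 6.410 + 16.816 + 12.264) / 6 = 12.93283
bias = 12.93283 − 16.816

bias = −3.8832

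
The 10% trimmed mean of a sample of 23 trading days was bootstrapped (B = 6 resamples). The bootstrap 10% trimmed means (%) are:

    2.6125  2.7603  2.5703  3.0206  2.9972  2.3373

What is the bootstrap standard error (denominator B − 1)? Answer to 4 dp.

Bootstrap SE is the standard deviation of the 6 replicate 10% trimmed means.
Mean of replicates: (2.6125 + 2.7603 + 2.5703 + 3.0206 + 2.9972 + 2.3373) / 6 = 16.29820 / 6 = 2.71637
Sum of squared deviations: (−0.10387)² + (+0.04393)² + (−0.14607)² + (+0.30423)² + (+0.28083)² + (−0.37907)² = 0.34917
Variance = 0.34917 / 5 = 0.06983
SE* = √0.06983

SE* = 0.2643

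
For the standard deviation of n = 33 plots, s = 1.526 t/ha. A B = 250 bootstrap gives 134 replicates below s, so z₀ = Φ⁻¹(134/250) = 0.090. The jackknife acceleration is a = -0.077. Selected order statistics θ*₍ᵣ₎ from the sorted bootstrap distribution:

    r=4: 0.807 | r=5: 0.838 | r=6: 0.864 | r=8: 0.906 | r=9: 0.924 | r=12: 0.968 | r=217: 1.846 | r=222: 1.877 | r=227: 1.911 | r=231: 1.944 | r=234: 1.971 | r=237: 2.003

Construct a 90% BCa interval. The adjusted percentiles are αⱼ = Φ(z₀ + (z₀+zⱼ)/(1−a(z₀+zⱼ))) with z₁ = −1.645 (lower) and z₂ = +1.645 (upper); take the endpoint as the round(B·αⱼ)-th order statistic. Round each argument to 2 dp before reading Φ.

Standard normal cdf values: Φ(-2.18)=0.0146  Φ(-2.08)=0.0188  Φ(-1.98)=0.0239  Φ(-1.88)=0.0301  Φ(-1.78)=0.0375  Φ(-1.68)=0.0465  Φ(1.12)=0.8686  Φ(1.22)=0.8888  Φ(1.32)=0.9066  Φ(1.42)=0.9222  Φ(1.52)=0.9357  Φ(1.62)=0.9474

Lower: z₀ + z₁ = 0.090 + (-1.645) = -1.555; 1 − a(z₀+z₁) = 1 − (-0.077)(-1.555) = 0.8803; argument = 0.090 + (-1.555)/0.8803 = -1.6765 → -1.68.
α₁ = Φ(-1.68) = 0.0465; rank = round(250 × 0.0465) = 12; θ*₍12₎ = 0.968.
Upper: z₀ + z₂ = 1.735; 1 − a(z₀+z₂) = 1.1336; argument = 1.6205 → 1.62; α₂ = 0.9474; rank = 237; θ*₍237₎ = 2.003.

(0.968, 2.003)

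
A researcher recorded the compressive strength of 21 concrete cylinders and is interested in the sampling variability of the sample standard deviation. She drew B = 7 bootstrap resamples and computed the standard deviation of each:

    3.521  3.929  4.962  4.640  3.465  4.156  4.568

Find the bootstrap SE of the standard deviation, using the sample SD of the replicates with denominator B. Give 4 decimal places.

SE* = 0.5322

Bootstrap SE is the standard deviation of the 7 replicate standard deviations.
Mean of replicates: (3.521 + 3.929 + 4.962 + 4.640 + 3.465 + 4.156 + 4.568) / 7 = 29.24100 / 7 = 4.17729
Sum of squared deviations: (−0.65629)² + (−0.24829)² + (+0.78471)² + (+0.46271)² + (−0.71229)² + (−0.02129)² + (+0.39071)² = 1.98270
Variance = 1.98270 / 7 = 0.28324
SE* = √0.28324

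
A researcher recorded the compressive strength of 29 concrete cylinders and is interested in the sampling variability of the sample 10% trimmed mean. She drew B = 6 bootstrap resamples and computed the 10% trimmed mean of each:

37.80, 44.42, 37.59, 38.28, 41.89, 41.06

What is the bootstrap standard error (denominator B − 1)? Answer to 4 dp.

Bootstrap SE is the standard deviation of the 6 replicate 10% trimmed means.
Mean of replicates: (37.80 + 44.42 + 37.59 + 38.28 + 41.89 + 41.06) / 6 = 241.04000 / 6 = 40.17333
Sum of squared deviations: (−2.37333)² + (+4.24667)² + (−2.58333)² + (−1.89333)² + (+1.71667)² + (+0.88667)² = 37.65833
Variance = 37.65833 / 5 = 7.53167
SE* = √7.53167

SE* = 2.7444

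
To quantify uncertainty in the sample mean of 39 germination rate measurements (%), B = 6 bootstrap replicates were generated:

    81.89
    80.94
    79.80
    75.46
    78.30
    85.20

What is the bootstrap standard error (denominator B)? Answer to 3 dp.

Bootstrap SE is the standard deviation of the 6 replicate means.
Mean of replicates: (81.89 + 80.94 + 79.80 + 75.46 + 78.30 + 85.20) / 6 = 481.5900 / 6 = 80.2650
Sum of squared deviations: (+1.6250)² + (+0.6750)² + (−0.4650)² + (−4.8050)² + (−1.9650)² + (+4.9350)² = 54.6160
Variance = 54.6160 / 6 = 9.1027
SE* = √9.1027

SE* = 3.017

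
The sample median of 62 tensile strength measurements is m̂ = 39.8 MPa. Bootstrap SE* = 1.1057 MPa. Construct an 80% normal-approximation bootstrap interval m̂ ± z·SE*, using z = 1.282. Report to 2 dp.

(38.38, 41.22)

Margin = 1.282 × 1.1057 = 1.418
Interval: 39.8 ± 1.418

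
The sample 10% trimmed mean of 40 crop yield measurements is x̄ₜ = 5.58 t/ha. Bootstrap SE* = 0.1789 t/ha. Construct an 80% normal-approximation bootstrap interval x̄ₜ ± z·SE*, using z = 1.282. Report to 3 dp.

Margin = 1.282 × 0.1789 = 0.2293
Interval: 5.58 ± 0.2293

(5.351, 5.809)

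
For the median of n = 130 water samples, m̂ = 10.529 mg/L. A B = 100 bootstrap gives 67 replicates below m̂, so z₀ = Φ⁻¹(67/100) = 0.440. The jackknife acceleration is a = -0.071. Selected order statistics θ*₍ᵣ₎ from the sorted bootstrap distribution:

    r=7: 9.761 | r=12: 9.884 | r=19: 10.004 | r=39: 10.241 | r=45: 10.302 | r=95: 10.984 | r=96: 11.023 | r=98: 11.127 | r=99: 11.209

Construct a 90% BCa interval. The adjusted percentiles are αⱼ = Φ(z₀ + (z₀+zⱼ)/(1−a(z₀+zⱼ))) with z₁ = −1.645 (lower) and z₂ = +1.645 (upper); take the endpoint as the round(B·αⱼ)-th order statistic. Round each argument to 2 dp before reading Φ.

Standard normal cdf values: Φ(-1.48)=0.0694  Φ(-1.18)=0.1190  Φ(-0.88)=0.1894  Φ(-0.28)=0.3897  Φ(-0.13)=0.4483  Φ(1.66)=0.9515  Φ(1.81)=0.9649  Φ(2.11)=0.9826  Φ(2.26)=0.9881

Lower: z₀ + z₁ = 0.440 + (-1.645) = -1.205; 1 − a(z₀+z₁) = 1 − (-0.071)(-1.205) = 0.9144; argument = 0.440 + (-1.205)/0.9144 = -0.8777 → -0.88.
α₁ = Φ(-0.88) = 0.1894; rank = round(100 × 0.1894) = 19; θ*₍19₎ = 10.004.
Upper: z₀ + z₂ = 2.085; 1 − a(z₀+z₂) = 1.1480; argument = 2.2561 → 2.26; α₂ = 0.9881; rank = 99; θ*₍99₎ = 11.209.

(10.004, 11.209)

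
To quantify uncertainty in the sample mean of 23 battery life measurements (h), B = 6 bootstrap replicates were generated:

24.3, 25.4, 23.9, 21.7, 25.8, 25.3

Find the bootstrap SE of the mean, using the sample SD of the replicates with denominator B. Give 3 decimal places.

Bootstrap SE is the standard deviation of the 6 replicate means.
Mean of replicates: (24.3 + 25.4 + 23.9 + 21.7 + 25.8 + 25.3) / 6 = 146.4000 / 6 = 24.4000
Sum of squared deviations: (−0.1000)² + (+1.0000)² + (−0.5000)² + (−2.7000)² + (+1.4000)² + (+0.9000)² = 11.3200
Variance = 11.3200 / 6 = 1.8867
SE* = √1.8867

SE* = 1.374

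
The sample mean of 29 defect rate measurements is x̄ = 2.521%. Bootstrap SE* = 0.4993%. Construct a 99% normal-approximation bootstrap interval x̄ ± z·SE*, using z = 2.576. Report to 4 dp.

Margin = 2.576 × 0.4993 = 1.28620
Interval: 2.521 ± 1.28620

(1.2348, 3.8072)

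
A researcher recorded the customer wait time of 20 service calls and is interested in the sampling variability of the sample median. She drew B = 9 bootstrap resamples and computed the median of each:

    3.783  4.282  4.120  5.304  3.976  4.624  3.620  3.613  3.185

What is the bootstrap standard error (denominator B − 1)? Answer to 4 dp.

Bootstrap SE is the standard deviation of the 9 replicate medians.
Mean of replicates: (3.783 + 4.282 + 4.120 + 5.304 + 3.976 + 4.624 + 3.620 + 3.613 + 3.185) / 9 = 36.50700 / 9 = 4.05633
Sum of squared deviations: (−0.27333)² + (+0.22567)² + (+0.06367)² + (+1.24767)² + (−0.08033)² + (+0.56767)² + (−0.43633)² + (−0.44333)² + (−0.87133)² = 3.16121
Variance = 3.16121 / 8 = 0.39515
SE* = √0.39515

SE* = 0.6286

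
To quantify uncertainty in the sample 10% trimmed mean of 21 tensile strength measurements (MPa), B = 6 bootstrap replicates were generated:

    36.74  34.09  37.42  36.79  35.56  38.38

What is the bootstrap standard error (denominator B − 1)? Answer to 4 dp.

SE* = 1.4976

Bootstrap SE is the standard deviation of the 6 replicate 10% trimmed means.
Mean of replicates: (36.74 + 34.09 + 37.42 + 36.79 + 35.56 + 38.38) / 6 = 218.98000 / 6 = 36.49667
Sum of squared deviations: (+0.24333)² + (−2.40667)² + (+0.92333)² + (+0.29333)² + (−0.93667)² + (+1.88333)² = 11.21413
Variance = 11.21413 / 5 = 2.24283
SE* = √2.24283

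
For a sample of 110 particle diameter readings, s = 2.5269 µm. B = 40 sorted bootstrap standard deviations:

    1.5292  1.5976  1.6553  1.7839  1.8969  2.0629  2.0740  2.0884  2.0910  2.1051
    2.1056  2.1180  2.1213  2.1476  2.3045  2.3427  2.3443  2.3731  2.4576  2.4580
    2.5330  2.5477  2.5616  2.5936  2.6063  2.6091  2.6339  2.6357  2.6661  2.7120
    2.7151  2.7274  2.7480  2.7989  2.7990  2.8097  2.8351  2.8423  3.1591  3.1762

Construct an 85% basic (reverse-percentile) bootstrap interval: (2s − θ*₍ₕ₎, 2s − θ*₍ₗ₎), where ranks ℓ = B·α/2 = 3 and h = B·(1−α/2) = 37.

(2.2187, 3.3985)

Percentile endpoints at ranks 3 and 37: θ*₍3₎ = 1.6553, θ*₍37₎ = 2.8351.
Basic interval reflects these around s:
  lower = 2 × 2.5269 − 2.8351 = 2.2187
  upper = 2 × 2.5269 − 1.6553 = 3.3985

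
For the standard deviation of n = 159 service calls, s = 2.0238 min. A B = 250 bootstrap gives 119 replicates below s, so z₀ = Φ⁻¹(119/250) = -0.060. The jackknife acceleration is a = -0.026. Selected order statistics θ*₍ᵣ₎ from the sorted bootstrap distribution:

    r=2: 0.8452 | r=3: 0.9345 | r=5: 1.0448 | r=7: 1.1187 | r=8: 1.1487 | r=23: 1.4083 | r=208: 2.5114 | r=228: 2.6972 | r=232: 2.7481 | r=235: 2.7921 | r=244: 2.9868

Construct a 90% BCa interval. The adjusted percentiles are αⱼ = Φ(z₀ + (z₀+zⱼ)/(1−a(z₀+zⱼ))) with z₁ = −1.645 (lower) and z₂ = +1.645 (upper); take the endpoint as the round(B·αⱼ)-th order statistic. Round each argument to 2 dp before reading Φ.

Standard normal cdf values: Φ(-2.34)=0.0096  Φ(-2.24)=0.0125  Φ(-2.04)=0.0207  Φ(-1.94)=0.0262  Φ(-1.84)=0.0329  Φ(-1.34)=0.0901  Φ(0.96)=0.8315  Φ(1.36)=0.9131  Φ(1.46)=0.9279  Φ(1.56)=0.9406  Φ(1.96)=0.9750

Lower: z₀ + z₁ = -0.060 + (-1.645) = -1.705; 1 − a(z₀+z₁) = 1 − (-0.026)(-1.705) = 0.9557; argument = -0.060 + (-1.705)/0.9557 = -1.8441 → -1.84.
α₁ = Φ(-1.84) = 0.0329; rank = round(250 × 0.0329) = 8; θ*₍8₎ = 1.1487.
Upper: z₀ + z₂ = 1.585; 1 − a(z₀+z₂) = 1.0412; argument = 1.4623 → 1.46; α₂ = 0.9279; rank = 232; θ*₍232₎ = 2.7481.

(1.1487, 2.7481)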